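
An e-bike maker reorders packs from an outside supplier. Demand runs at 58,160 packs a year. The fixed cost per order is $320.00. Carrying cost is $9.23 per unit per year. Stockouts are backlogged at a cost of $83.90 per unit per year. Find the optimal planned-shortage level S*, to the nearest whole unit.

With planned backorders, Q* = √(2DS/H) · √((H+B)/B).
√(2DS/H) = √(2 × 58,160 × 320 / 9.23) = 2008.174.
√((H+B)/B) = √((9.23+83.9)/83.9) = 1.0536.
Q* ≈ 2115.754.
S* = Q* · H/(H+B) = 2115.754 × 9.23/93.13 ≈ 209.690.

S* ≈ 210 packs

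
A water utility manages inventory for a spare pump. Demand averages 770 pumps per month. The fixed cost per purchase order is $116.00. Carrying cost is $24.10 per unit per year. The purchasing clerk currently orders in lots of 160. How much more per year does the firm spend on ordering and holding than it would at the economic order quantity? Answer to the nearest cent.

Extra cost ≈ $1,439.32 per year

Annual demand D = 770 × 12 = 9,240.
EOQ = √(2DS/H) = √(2 × 9,240 × 116 / 24.1) ≈ 298.24.
Cost at Q* = (D/Q*)S + (Q*/2)H = √(2DSH) ≈ $7,187.68.
Cost at Q = 160: (9,240/160)×116 + (160/2)×24.1 = $6,699.00 + $1,928.00 = $8,627.00.
Excess = $8,627.00 − $7,187.68 = $1,439.32.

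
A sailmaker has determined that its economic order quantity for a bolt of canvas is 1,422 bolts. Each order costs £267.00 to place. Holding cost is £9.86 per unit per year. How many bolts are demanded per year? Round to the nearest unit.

D ≈ 37,337 bolts per year

The basic EOQ model gives Q* = √(2DS/H); rearrange for the unknown.
From Q* = √(2DS/H): D = Q*²H / (2S) = 1,422² × 9.86 / (2 × 267) = 37336.607.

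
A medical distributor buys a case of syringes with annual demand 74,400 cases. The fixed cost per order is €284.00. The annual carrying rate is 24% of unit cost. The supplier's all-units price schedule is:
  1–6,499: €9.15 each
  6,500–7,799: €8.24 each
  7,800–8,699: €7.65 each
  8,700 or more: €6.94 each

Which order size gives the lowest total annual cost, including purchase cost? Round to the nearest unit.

Holding cost per unit per year at price C is H = 0.24·C.
Candidates are each tier's EOQ (if it falls in that tier) and each price-break quantity.
EOQ at €9.15 = 4386.8 (feasible in tier 1): TC = 74,400×€9.15 + (74,400/4386.8)×284 + (4386.8/2)×0.24×€9.15 = €690,393.34.
EOQ at €8.24 = 4622.7 < 6500, so use break Q=6500: TC = 74,400×€8.24 + (74,400/6500.0)×284 + (6500.0/2)×0.24×€8.24 = €622,733.91.
EOQ at €7.65 = 4797.6 < 7800, so use break Q=7800: TC = 74,400×€7.65 + (74,400/7800.0)×284 + (7800.0/2)×0.24×€7.65 = €579,029.32.
EOQ at €6.94 = 5037.0 < 8700, so use break Q=8700: TC = 74,400×€6.94 + (74,400/8700.0)×284 + (8700.0/2)×0.24×€6.94 = €526,010.05.
Lowest total cost is €526,010.05 at Q = 8700.0.

Q* ≈ 8,700 cases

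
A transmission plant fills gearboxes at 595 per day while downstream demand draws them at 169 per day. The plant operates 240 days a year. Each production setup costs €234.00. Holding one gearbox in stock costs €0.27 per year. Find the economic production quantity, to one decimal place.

Q* ≈ 9,909.3 gearboxes

Annual demand D = 169 × 240 = 40,560.
Production build-up factor (1 − d/p) = 1 − 169/595 = 0.7160.
Q* = √(2DS / (H(1 − d/p))) = √(2 × 40,560 × 234 / (0.27 × 0.7160)).
= √(18,982,080 / 0.1933) ≈ 9909.317.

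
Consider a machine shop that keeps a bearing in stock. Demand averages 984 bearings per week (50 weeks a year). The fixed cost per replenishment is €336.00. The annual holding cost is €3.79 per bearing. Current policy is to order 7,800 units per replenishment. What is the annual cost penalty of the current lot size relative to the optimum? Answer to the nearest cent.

Annual demand D = 984 × 50 = 49,200.
EOQ = √(2DS/H) = √(2 × 49,200 × 336 / 3.79) ≈ 2953.57.
Cost at Q* = (D/Q*)S + (Q*/2)H = √(2DSH) ≈ €11,194.04.
Cost at Q = 7,800: (49,200/7,800)×336 + (7,800/2)×3.79 = €2,119.38 + €14,781.00 = €16,900.38.
Excess = €16,900.38 − €11,194.04 = €5,706.35.

Extra cost ≈ €5,706.35 per year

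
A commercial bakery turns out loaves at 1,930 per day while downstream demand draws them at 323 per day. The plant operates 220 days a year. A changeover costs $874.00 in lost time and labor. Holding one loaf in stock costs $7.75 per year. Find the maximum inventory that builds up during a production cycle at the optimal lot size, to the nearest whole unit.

I_max ≈ 3,653 loaves

Annual demand D = 323 × 220 = 71,060.
Production build-up factor (1 − d/p) = 1 − 323/1,930 = 0.8326.
Q* = √(2DS / (H(1 − d/p))) = √(2 × 71,060 × 874 / (7.75 × 0.8326)).
= √(124,212,880 / 6.453) ≈ 4387.359.
Maximum inventory = Q*(1 − d/p) = 4387.359 × 0.8326 ≈ 3653.102.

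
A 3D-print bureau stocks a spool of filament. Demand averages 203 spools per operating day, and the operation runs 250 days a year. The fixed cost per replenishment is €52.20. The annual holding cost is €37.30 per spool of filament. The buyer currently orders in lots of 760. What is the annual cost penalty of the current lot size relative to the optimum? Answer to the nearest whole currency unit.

Annual demand D = 203 × 250 = 50,750.
EOQ = √(2DS/H) = √(2 × 50,750 × 52.2 / 37.3) ≈ 376.89.
Cost at Q* = (D/Q*)S + (Q*/2)H = √(2DSH) ≈ €14,057.97.
Cost at Q = 760: (50,750/760)×52.2 + (760/2)×37.3 = €3,485.72 + €14,174.00 = €17,659.72.
Excess = €17,659.72 − €14,057.97 = €3,601.75.

Extra cost ≈ €3,602 per year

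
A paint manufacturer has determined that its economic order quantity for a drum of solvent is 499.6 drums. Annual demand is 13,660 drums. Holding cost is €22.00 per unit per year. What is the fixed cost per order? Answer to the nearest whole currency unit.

The basic EOQ model gives Q* = √(2DS/H); rearrange for the unknown.
From Q* = √(2DS/H): S = Q*²H / (2D) = 499.6² × 22 / (2 × 13,660) = 200.9957.

S ≈ €201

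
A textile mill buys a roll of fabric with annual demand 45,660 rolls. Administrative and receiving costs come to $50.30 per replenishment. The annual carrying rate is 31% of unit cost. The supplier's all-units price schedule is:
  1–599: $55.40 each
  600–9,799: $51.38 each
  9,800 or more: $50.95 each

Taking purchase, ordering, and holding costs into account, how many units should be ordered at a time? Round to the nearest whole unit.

Holding cost per unit per year at price C is H = 0.31·C.
Evaluate total cost at each tier's feasible EOQ or, if the EOQ is below the tier, at the tier's minimum quantity.
EOQ at $55.40 = 517.2 (feasible in tier 1): TC = 45,660×$55.40 + (45,660/517.2)×50.3 + (517.2/2)×0.31×$55.40 = $2,538,445.83.
EOQ at $51.38 = 537.0 < 600, so use break Q=600: TC = 45,660×$51.38 + (45,660/600.0)×50.3 + (600.0/2)×0.31×$51.38 = $2,354,616.97.
EOQ at $50.95 = 539.3 < 9800, so use break Q=9800: TC = 45,660×$50.95 + (45,660/9800.0)×50.3 + (9800.0/2)×0.31×$50.95 = $2,404,004.41.
Lowest total cost is $2,354,616.97 at Q = 600.0.

Q* ≈ 600 rolls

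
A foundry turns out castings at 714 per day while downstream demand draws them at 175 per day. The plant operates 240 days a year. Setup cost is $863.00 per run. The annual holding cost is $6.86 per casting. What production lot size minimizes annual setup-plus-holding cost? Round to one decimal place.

Annual demand D = 175 × 240 = 42,000.
Production build-up factor (1 − d/p) = 1 − 175/714 = 0.7549.
Q* = √(2DS / (H(1 − d/p))) = √(2 × 42,000 × 863 / (6.86 × 0.7549)).
= √(72,492,000 / 5.1786) ≈ 3741.431.

Q* ≈ 3,741.4 castings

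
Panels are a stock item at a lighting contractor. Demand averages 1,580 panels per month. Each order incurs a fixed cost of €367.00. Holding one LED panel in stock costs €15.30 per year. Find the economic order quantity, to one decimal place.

Q* ≈ 953.7 panels

Annual demand D = 1,580 × 12 = 18,960.
EOQ = √(2DS / H) = √(2 × 18,960 × 367 / 15.3).
= √(13,916,640 / 15.3) = √909,584.3137 ≈ 953.721.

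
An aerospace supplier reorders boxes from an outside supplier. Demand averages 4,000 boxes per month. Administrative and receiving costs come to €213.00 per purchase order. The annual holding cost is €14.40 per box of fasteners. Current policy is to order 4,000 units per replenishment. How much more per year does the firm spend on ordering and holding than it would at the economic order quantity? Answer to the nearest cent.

Extra cost ≈ €14,196.42 per year

Annual demand D = 4,000 × 12 = 48,000.
EOQ = √(2DS/H) = √(2 × 48,000 × 213 / 14.4) ≈ 1191.64.
Cost at Q* = (D/Q*)S + (Q*/2)H = √(2DSH) ≈ €17,159.58.
Cost at Q = 4,000: (48,000/4,000)×213 + (4,000/2)×14.4 = €2,556.00 + €28,800.00 = €31,356.00.
Excess = €31,356.00 − €17,159.58 = €14,196.42.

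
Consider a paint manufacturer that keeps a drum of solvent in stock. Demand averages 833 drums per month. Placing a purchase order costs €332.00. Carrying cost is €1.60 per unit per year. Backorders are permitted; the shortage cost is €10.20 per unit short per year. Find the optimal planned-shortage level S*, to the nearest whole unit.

S* ≈ 297 drums

Annual demand D = 833 × 12 = 9,996.
With planned backorders, Q* = √(2DS/H) · √((H+B)/B).
√(2DS/H) = √(2 × 9,996 × 332 / 1.6) = 2036.747.
√((H+B)/B) = √((1.6+10.2)/10.2) = 1.0756.
Q* ≈ 2190.676.
S* = Q* · H/(H+B) = 2190.676 × 1.6/11.8 ≈ 297.041.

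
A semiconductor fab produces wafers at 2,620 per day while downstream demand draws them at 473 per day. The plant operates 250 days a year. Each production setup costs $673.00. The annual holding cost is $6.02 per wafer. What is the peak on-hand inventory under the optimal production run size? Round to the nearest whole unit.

I_max ≈ 4,655 wafers

Annual demand D = 473 × 250 = 118,250.
Production build-up factor (1 − d/p) = 1 − 473/2,620 = 0.8195.
Q* = √(2DS / (H(1 − d/p))) = √(2 × 118,250 × 673 / (6.02 × 0.8195)).
= √(159,164,500 / 4.9332) ≈ 5680.146.
Maximum inventory = Q*(1 − d/p) = 5680.146 × 0.8195 ≈ 4654.684.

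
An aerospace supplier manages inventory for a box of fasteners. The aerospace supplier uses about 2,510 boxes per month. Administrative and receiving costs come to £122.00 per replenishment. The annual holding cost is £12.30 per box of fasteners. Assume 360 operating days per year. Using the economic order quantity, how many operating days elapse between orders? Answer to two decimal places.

T ≈ 9.24 days

Annual demand D = 2,510 × 12 = 30,120.
Q* = √(2DS/H) = √(2 × 30,120 × 122 / 12.3) ≈ 772.98.
Cycle time = Q*/D × 360 = 772.98 / 30,120 × 360 ≈ 9.239 days.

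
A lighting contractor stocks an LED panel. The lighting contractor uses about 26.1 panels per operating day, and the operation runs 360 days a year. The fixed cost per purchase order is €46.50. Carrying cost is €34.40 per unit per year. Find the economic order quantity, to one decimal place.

Annual demand D = 26.1 × 360 = 9,396.
EOQ = √(2DS / H) = √(2 × 9,396 × 46.5 / 34.4).
= √(873,828 / 34.4) = √25,401.9767 ≈ 159.380.

Q* ≈ 159.4 panels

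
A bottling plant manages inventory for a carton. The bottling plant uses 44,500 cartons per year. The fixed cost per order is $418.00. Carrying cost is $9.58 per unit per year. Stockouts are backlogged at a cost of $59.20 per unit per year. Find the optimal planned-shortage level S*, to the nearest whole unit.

With planned backorders, Q* = √(2DS/H) · √((H+B)/B).
√(2DS/H) = √(2 × 44,500 × 418 / 9.58) = 1970.609.
√((H+B)/B) = √((9.58+59.2)/59.2) = 1.0779.
Q* ≈ 2124.079.
S* = Q* · H/(H+B) = 2124.079 × 9.58/68.78 ≈ 295.852.

S* ≈ 296 cartons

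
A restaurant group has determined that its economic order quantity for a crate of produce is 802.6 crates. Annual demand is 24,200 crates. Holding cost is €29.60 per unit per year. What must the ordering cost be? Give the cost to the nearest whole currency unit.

S ≈ €394

Squaring Q* = √(2DS/H) gives Q*² = 2DS/H.
From Q* = √(2DS/H): S = Q*²H / (2D) = 802.6² × 29.6 / (2 × 24,200) = 393.9532.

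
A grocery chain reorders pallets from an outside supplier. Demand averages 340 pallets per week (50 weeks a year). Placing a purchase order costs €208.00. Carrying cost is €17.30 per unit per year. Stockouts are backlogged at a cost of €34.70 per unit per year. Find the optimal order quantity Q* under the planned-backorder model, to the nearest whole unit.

Annual demand D = 340 × 50 = 17,000.
With planned backorders, Q* = √(2DS/H) · √((H+B)/B).
√(2DS/H) = √(2 × 17,000 × 208 / 17.3) = 639.364.
√((H+B)/B) = √((17.3+34.7)/34.7) = 1.2242.
Q* ≈ 782.681.

Q* ≈ 783 pallets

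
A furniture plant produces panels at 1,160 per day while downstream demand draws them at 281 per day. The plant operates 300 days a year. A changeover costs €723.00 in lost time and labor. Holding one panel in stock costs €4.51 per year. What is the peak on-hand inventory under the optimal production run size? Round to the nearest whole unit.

I_max ≈ 4,526 panels

Annual demand D = 281 × 300 = 84,300.
Production build-up factor (1 − d/p) = 1 − 281/1,160 = 0.7578.
Q* = √(2DS / (H(1 − d/p))) = √(2 × 84,300 × 723 / (4.51 × 0.7578)).
= √(121,897,800 / 3.4175) ≈ 5972.336.
Maximum inventory = Q*(1 − d/p) = 5972.336 × 0.7578 ≈ 4525.589.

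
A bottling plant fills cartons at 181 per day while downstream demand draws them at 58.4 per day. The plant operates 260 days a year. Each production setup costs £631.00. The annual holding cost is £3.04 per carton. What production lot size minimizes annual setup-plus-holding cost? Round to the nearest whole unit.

Q* ≈ 3,051 cartons

Annual demand D = 58.4 × 260 = 15,184.
Production build-up factor (1 − d/p) = 1 − 58.4/181 = 0.6773.
Q* = √(2DS / (H(1 − d/p))) = √(2 × 15,184 × 631 / (3.04 × 0.6773)).
= √(19,162,208 / 2.0591) ≈ 3050.563.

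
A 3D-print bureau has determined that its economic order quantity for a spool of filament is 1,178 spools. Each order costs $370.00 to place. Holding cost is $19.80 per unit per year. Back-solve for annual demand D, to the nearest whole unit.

Invert the EOQ relation Q*² = 2DS/H.
From Q* = √(2DS/H): D = Q*²H / (2S) = 1,178² × 19.8 / (2 × 370) = 37129.923.

D ≈ 37,130 spools per year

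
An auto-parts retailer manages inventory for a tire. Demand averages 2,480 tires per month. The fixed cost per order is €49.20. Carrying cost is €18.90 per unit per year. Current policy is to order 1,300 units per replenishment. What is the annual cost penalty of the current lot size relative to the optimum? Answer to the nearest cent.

Extra cost ≈ €5,971.78 per year

Annual demand D = 2,480 × 12 = 29,760.
EOQ = √(2DS/H) = √(2 × 29,760 × 49.2 / 18.9) ≈ 393.63.
Cost at Q* = (D/Q*)S + (Q*/2)H = √(2DSH) ≈ €7,439.52.
Cost at Q = 1,300: (29,760/1,300)×49.2 + (1,300/2)×18.9 = €1,126.30 + €12,285.00 = €13,411.30.
Excess = €13,411.30 − €7,439.52 = €5,971.78.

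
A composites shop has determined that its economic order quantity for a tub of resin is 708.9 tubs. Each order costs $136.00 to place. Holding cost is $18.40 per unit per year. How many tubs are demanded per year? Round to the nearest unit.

Invert the EOQ relation Q*² = 2DS/H.
From Q* = √(2DS/H): D = Q*²H / (2S) = 708.9² × 18.4 / (2 × 136) = 33995.299.

D ≈ 33,995 tubs per year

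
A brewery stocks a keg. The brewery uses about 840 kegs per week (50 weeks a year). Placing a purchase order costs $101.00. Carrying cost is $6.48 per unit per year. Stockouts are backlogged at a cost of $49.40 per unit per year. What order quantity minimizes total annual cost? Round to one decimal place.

Q* ≈ 1,217.0 kegs

Annual demand D = 840 × 50 = 42,000.
With planned backorders, Q* = √(2DS/H) · √((H+B)/B).
√(2DS/H) = √(2 × 42,000 × 101 / 6.48) = 1144.229.
√((H+B)/B) = √((6.48+49.4)/49.4) = 1.0636.
Q* ≈ 1216.963.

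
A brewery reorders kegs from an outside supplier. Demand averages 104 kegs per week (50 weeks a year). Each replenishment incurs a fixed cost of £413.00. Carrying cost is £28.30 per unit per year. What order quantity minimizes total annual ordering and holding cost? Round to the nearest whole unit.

Annual demand D = 104 × 50 = 5,200.
EOQ = √(2DS / H) = √(2 × 5,200 × 413 / 28.3).
= √(4,295,200 / 28.3) = √151,773.8516 ≈ 389.582.

Q* ≈ 390 kegs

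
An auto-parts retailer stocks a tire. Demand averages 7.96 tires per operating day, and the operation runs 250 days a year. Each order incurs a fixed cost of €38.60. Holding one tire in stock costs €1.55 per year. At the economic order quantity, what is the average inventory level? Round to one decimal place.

Average inventory ≈ 157.4 tires

Annual demand D = 7.96 × 250 = 1,990.
Q* = √(2DS/H) = √(2 × 1,990 × 38.6 / 1.55) ≈ 314.83.
Average inventory = Q*/2 ≈ 314.83 / 2 = 157.413.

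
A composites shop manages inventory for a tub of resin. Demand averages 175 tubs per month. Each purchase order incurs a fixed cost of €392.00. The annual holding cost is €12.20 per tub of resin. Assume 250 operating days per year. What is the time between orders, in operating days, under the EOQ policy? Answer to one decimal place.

T ≈ 43.7 days

Annual demand D = 175 × 12 = 2,100.
The optimal lot size = √(2DS/H) = √(2 × 2,100 × 392 / 12.2) ≈ 367.36.
Cycle time = Q*/D × 250 = 367.36 / 2,100 × 250 ≈ 43.733 days.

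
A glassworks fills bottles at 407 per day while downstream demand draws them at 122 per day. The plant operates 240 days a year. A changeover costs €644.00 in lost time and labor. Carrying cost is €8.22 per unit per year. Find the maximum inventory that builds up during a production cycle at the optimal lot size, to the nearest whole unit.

Annual demand D = 122 × 240 = 29,280.
Production build-up factor (1 − d/p) = 1 − 122/407 = 0.7002.
Q* = √(2DS / (H(1 − d/p))) = √(2 × 29,280 × 644 / (8.22 × 0.7002)).
= √(37,712,640 / 5.756) ≈ 2559.660.
Maximum inventory = Q*(1 − d/p) = 2559.660 × 0.7002 ≈ 1792.391.

I_max ≈ 1,792 bottles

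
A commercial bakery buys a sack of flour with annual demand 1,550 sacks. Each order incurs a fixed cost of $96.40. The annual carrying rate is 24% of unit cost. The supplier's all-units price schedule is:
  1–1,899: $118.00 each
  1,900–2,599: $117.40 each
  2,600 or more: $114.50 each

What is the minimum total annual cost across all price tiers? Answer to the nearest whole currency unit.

Holding cost per unit per year at price C is H = 0.24·C.
For each price level, check whether its EOQ is feasible; otherwise the best quantity at that price is the breakpoint.
EOQ at $118.00 = 102.7 (feasible in tier 1): TC = 1,550×$118.00 + (1,550/102.7)×96.4 + (102.7/2)×0.24×$118.00 = $185,809.15.
EOQ at $117.40 = 103.0 < 1900, so use break Q=1900: TC = 1,550×$117.40 + (1,550/1900.0)×96.4 + (1900.0/2)×0.24×$117.40 = $208,815.84.
EOQ at $114.50 = 104.3 < 2600, so use break Q=2600: TC = 1,550×$114.50 + (1,550/2600.0)×96.4 + (2600.0/2)×0.24×$114.50 = $213,256.47.
Lowest total cost among the candidates is at Q = 102.7.

TC* ≈ $185,809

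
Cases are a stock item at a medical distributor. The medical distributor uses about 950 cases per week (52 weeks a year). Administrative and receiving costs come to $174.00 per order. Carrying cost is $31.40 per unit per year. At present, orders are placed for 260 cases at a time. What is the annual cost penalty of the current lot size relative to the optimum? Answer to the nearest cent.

Extra cost ≈ $13,908.32 per year

Annual demand D = 950 × 52 = 49,400.
EOQ = √(2DS/H) = √(2 × 49,400 × 174 / 31.4) ≈ 739.93.
Cost at Q* = (D/Q*)S + (Q*/2)H = √(2DSH) ≈ $23,233.68.
Cost at Q = 260: (49,400/260)×174 + (260/2)×31.4 = $33,060.00 + $4,082.00 = $37,142.00.
Excess = $37,142.00 − $23,233.68 = $13,908.32.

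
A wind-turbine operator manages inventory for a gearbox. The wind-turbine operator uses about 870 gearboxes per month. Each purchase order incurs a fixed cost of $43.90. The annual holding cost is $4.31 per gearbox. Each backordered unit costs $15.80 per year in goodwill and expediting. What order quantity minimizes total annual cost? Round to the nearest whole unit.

Annual demand D = 870 × 12 = 10,440.
With planned backorders, Q* = √(2DS/H) · √((H+B)/B).
√(2DS/H) = √(2 × 10,440 × 43.9 / 4.31) = 461.168.
√((H+B)/B) = √((4.31+15.8)/15.8) = 1.1282.
Q* ≈ 520.279.

Q* ≈ 520 gearboxes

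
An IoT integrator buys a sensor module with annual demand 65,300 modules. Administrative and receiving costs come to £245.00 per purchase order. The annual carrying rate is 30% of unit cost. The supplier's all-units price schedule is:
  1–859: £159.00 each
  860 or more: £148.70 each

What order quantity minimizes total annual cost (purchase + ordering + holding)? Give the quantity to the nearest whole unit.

Q* ≈ 860 modules

Holding cost per unit per year at price C is H = 0.30·C.
Evaluate total cost at each tier's feasible EOQ or, if the EOQ is below the tier, at the tier's minimum quantity.
EOQ at £159.00 = 819.0 (feasible in tier 1): TC = 65,300×£159.00 + (65,300/819.0)×245 + (819.0/2)×0.30×£159.00 = £10,421,767.34.
EOQ at £148.70 = 846.9 < 860, so use break Q=860: TC = 65,300×£148.70 + (65,300/860.0)×245 + (860.0/2)×0.30×£148.70 = £9,747,895.21.
Lowest total cost is £9,747,895.21 at Q = 860.0.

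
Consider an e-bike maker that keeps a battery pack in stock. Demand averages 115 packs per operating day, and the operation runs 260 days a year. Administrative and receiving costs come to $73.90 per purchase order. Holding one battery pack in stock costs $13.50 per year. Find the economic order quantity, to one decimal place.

Q* ≈ 572.1 packs

Annual demand D = 115 × 260 = 29,900.
EOQ = √(2DS / H) = √(2 × 29,900 × 73.9 / 13.5).
= √(4,419,220 / 13.5) = √327,349.6296 ≈ 572.145.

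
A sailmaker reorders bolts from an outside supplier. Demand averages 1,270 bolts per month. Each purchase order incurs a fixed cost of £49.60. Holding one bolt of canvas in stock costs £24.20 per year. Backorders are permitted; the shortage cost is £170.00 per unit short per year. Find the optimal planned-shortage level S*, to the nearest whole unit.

S* ≈ 33 bolts

Annual demand D = 1,270 × 12 = 15,240.
With planned backorders, Q* = √(2DS/H) · √((H+B)/B).
√(2DS/H) = √(2 × 15,240 × 49.6 / 24.2) = 249.943.
√((H+B)/B) = √((24.2+170)/170) = 1.0688.
Q* ≈ 267.141.
S* = Q* · H/(H+B) = 267.141 × 24.2/194.2 ≈ 33.289.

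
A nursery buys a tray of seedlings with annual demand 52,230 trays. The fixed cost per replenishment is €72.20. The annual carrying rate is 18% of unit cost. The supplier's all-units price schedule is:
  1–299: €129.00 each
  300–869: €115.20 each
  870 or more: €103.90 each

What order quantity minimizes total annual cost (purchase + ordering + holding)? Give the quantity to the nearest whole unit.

Q* ≈ 870 trays

Holding cost per unit per year at price C is H = 0.18·C.
Candidates are each tier's EOQ (if it falls in that tier) and each price-break quantity.
Tier 1 (€129.00): EOQ = 569.9 exceeds tier's upper bound 299, so this tier is dominated.
EOQ at €115.20 = 603.1 (feasible in tier 2): TC = 52,230×€115.20 + (52,230/603.1)×72.2 + (603.1/2)×0.18×€115.20 = €6,029,401.65.
EOQ at €103.90 = 635.0 < 870, so use break Q=870: TC = 52,230×€103.90 + (52,230/870.0)×72.2 + (870.0/2)×0.18×€103.90 = €5,439,166.86.
Lowest total cost is €5,439,166.86 at Q = 870.0.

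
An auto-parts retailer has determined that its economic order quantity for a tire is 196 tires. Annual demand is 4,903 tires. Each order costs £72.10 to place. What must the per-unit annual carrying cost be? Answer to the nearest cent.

H ≈ £18.40

Squaring Q* = √(2DS/H) gives Q*² = 2DS/H.
From Q* = √(2DS/H): H = 2DS / Q*² = 2 × 4,903 × 72.1 / 196² = 18.4041.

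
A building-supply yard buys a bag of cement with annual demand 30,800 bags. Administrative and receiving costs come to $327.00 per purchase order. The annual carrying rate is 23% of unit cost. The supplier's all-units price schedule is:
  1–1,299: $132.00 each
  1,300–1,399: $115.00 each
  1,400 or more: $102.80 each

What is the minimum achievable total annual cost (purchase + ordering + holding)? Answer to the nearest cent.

TC* ≈ $3,189,984.80

Holding cost per unit per year at price C is H = 0.23·C.
For each price level, check whether its EOQ is feasible; otherwise the best quantity at that price is the breakpoint.
EOQ at $132.00 = 814.5 (feasible in tier 1): TC = 30,800×$132.00 + (30,800/814.5)×327 + (814.5/2)×0.23×$132.00 = $4,090,329.49.
EOQ at $115.00 = 872.7 < 1300, so use break Q=1300: TC = 30,800×$115.00 + (30,800/1300.0)×327 + (1300.0/2)×0.23×$115.00 = $3,566,939.88.
EOQ at $102.80 = 923.0 < 1400, so use break Q=1400: TC = 30,800×$102.80 + (30,800/1400.0)×327 + (1400.0/2)×0.23×$102.80 = $3,189,984.80.
Lowest total cost among the candidates is at Q = 1400.0.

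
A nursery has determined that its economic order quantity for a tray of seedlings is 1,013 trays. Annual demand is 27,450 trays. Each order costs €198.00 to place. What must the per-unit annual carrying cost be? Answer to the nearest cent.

Invert the EOQ relation Q*² = 2DS/H.
From Q* = √(2DS/H): H = 2DS / Q*² = 2 × 27,450 × 198 / 1,013² = 10.5930.

H ≈ €10.59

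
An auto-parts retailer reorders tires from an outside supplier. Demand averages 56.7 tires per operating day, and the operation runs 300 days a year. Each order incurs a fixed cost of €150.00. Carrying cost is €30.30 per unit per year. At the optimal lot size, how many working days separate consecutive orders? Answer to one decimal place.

T ≈ 7.2 days

Annual demand D = 56.7 × 300 = 17,010.
EOQ = √(2DS/H) = √(2 × 17,010 × 150 / 30.3) ≈ 410.38.
Cycle time = Q*/D × 300 = 410.38 / 17,010 × 300 ≈ 7.238 days.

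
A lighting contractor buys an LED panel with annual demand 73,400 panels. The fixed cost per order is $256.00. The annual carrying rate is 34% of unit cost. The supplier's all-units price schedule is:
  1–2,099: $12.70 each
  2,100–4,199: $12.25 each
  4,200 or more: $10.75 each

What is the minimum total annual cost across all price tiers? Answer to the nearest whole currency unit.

TC* ≈ $801,199

Holding cost per unit per year at price C is H = 0.34·C.
For each price level, check whether its EOQ is feasible; otherwise the best quantity at that price is the breakpoint.
Tier 1 ($12.70): EOQ = 2950.1 exceeds tier's upper bound 2099, so this tier is dominated.
EOQ at $12.25 = 3003.8 (feasible in tier 2): TC = 73,400×$12.25 + (73,400/3003.8)×256 + (3003.8/2)×0.34×$12.25 = $911,660.96.
EOQ at $10.75 = 3206.6 < 4200, so use break Q=4200: TC = 73,400×$10.75 + (73,400/4200.0)×256 + (4200.0/2)×0.34×$10.75 = $801,199.40.
Lowest total cost among the candidates is at Q = 4200.0.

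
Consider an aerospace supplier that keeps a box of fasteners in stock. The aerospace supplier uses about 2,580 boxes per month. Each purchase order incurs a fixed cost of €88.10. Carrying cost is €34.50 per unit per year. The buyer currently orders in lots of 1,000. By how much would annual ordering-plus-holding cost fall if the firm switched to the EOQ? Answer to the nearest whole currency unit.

Extra cost ≈ €6,259 per year

Annual demand D = 2,580 × 12 = 30,960.
EOQ = √(2DS/H) = √(2 × 30,960 × 88.1 / 34.5) ≈ 397.64.
Cost at Q* = (D/Q*)S + (Q*/2)H = √(2DSH) ≈ €13,718.70.
Cost at Q = 1,000: (30,960/1,000)×88.1 + (1,000/2)×34.5 = €2,727.58 + €17,250.00 = €19,977.58.
Excess = €19,977.58 − €13,718.70 = €6,258.88.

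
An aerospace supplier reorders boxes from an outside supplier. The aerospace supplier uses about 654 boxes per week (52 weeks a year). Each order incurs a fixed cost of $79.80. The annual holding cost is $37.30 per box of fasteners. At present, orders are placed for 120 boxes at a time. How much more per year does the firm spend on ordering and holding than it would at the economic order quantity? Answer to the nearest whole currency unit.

Annual demand D = 654 × 52 = 34,008.
EOQ = √(2DS/H) = √(2 × 34,008 × 79.8 / 37.3) ≈ 381.46.
Cost at Q* = (D/Q*)S + (Q*/2)H = √(2DSH) ≈ $14,228.57.
Cost at Q = 120: (34,008/120)×79.8 + (120/2)×37.3 = $22,615.32 + $2,238.00 = $24,853.32.
Excess = $24,853.32 − $14,228.57 = $10,624.75.

Extra cost ≈ $10,625 per year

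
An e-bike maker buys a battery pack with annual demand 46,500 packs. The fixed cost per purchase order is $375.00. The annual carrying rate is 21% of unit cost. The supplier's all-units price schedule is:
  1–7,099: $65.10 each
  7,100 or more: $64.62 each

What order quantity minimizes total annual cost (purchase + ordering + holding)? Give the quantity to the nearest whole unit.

Q* ≈ 1,597 packs

Holding cost per unit per year at price C is H = 0.21·C.
Evaluate total cost at each tier's feasible EOQ or, if the EOQ is below the tier, at the tier's minimum quantity.
EOQ at $65.10 = 1597.2 (feasible in tier 1): TC = 46,500×$65.10 + (46,500/1597.2)×375 + (1597.2/2)×0.21×$65.10 = $3,048,985.20.
EOQ at $64.62 = 1603.1 < 7100, so use break Q=7100: TC = 46,500×$64.62 + (46,500/7100.0)×375 + (7100.0/2)×0.21×$64.62 = $3,055,460.20.
Lowest total cost is $3,048,985.20 at Q = 1597.2.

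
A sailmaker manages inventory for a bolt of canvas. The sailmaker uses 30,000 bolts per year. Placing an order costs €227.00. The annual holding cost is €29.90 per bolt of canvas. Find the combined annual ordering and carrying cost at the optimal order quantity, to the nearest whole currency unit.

TC* ≈ €20,180

EOQ = √(2DS/H) = √(2 × 30,000 × 227 / 29.9) ≈ 674.92.
At the optimum the two cost components are equal, so total cost = 2·(Q*/2)H = Q*·H.
Minimum total = √(2DSH) = √(2 × 30,000 × 227 × 29.9) ≈ 20180.139.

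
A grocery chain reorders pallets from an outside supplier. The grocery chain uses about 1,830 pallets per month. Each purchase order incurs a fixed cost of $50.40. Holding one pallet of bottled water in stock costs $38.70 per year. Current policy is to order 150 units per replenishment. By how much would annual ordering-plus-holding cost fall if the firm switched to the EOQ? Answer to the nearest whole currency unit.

Extra cost ≈ $1,026 per year

Annual demand D = 1,830 × 12 = 21,960.
EOQ = √(2DS/H) = √(2 × 21,960 × 50.4 / 38.7) ≈ 239.16.
Cost at Q* = (D/Q*)S + (Q*/2)H = √(2DSH) ≈ $9,255.54.
Cost at Q = 150: (21,960/150)×50.4 + (150/2)×38.7 = $7,378.56 + $2,902.50 = $10,281.06.
Excess = $10,281.06 − $9,255.54 = $1,025.52.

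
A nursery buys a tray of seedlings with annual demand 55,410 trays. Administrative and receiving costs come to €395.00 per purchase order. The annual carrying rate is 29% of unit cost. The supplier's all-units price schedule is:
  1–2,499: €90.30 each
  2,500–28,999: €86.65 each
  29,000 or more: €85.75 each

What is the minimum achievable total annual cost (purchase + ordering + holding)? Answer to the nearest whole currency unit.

TC* ≈ €4,841,442

Holding cost per unit per year at price C is H = 0.29·C.
Candidates are each tier's EOQ (if it falls in that tier) and each price-break quantity.
EOQ at €90.30 = 1292.9 (feasible in tier 1): TC = 55,410×€90.30 + (55,410/1292.9)×395 + (1292.9/2)×0.29×€90.30 = €5,037,380.16.
EOQ at €86.65 = 1319.8 < 2500, so use break Q=2500: TC = 55,410×€86.65 + (55,410/2500.0)×395 + (2500.0/2)×0.29×€86.65 = €4,841,441.91.
EOQ at €85.75 = 1326.8 < 29000, so use break Q=29000: TC = 55,410×€85.75 + (55,410/29000.0)×395 + (29000.0/2)×0.29×€85.75 = €5,112,740.97.
Lowest total cost among the candidates is at Q = 2500.0.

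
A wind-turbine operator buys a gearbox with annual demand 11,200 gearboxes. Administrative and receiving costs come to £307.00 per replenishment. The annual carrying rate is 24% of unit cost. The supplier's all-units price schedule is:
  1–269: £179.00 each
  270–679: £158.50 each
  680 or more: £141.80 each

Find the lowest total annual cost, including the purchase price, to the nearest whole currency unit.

Holding cost per unit per year at price C is H = 0.24·C.
Candidates are each tier's EOQ (if it falls in that tier) and each price-break quantity.
Tier 1 (£179.00): EOQ = 400.1 exceeds tier's upper bound 269, so this tier is dominated.
EOQ at £158.50 = 425.2 (feasible in tier 2): TC = 11,200×£158.50 + (11,200/425.2)×307 + (425.2/2)×0.24×£158.50 = £1,791,373.85.
EOQ at £141.80 = 449.5 < 680, so use break Q=680: TC = 11,200×£141.80 + (11,200/680.0)×307 + (680.0/2)×0.24×£141.80 = £1,604,787.35.
Lowest total cost among the candidates is at Q = 680.0.

TC* ≈ £1,604,787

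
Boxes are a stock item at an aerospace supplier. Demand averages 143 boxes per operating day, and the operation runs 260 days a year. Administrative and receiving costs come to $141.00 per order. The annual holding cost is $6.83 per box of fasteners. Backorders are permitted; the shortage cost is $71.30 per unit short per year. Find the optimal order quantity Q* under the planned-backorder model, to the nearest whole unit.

Annual demand D = 143 × 260 = 37,180.
With planned backorders, Q* = √(2DS/H) · √((H+B)/B).
√(2DS/H) = √(2 × 37,180 × 141 / 6.83) = 1238.993.
√((H+B)/B) = √((6.83+71.3)/71.3) = 1.0468.
Q* ≈ 1296.979.

Q* ≈ 1,297 boxes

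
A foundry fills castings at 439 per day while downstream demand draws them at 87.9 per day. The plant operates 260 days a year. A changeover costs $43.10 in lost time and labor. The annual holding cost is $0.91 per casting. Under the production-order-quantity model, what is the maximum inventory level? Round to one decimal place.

I_max ≈ 1,315.8 castings

Annual demand D = 87.9 × 260 = 22,854.
Production build-up factor (1 − d/p) = 1 − 87.9/439 = 0.7998.
Q* = √(2DS / (H(1 − d/p))) = √(2 × 22,854 × 43.1 / (0.91 × 0.7998)).
= √(1,970,014.8 / 0.7278) ≈ 1645.246.
Maximum inventory = Q*(1 − d/p) = 1645.246 × 0.7998 ≈ 1315.822.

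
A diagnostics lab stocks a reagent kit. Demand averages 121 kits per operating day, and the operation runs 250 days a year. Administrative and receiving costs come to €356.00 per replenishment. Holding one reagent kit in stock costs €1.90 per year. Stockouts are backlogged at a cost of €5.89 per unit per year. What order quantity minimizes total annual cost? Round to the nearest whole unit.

Q* ≈ 3,872 kits

Annual demand D = 121 × 250 = 30,250.
With planned backorders, Q* = √(2DS/H) · √((H+B)/B).
√(2DS/H) = √(2 × 30,250 × 356 / 1.9) = 3366.866.
√((H+B)/B) = √((1.9+5.89)/5.89) = 1.1500.
Q* ≈ 3872.014.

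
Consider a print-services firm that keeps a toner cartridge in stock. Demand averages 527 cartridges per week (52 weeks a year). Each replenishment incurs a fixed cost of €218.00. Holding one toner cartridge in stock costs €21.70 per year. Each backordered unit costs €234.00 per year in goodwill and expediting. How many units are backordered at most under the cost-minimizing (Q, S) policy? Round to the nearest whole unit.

S* ≈ 66 cartridges

Annual demand D = 527 × 52 = 27,404.
With planned backorders, Q* = √(2DS/H) · √((H+B)/B).
√(2DS/H) = √(2 × 27,404 × 218 / 21.7) = 742.028.
√((H+B)/B) = √((21.7+234)/234) = 1.0453.
Q* ≈ 775.671.
S* = Q* · H/(H+B) = 775.671 × 21.7/255.7 ≈ 65.827.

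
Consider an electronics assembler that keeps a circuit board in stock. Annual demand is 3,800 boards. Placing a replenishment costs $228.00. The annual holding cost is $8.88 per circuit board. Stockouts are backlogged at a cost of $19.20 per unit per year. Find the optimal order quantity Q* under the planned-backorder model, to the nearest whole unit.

Q* ≈ 534 boards

With planned backorders, Q* = √(2DS/H) · √((H+B)/B).
√(2DS/H) = √(2 × 3,800 × 228 / 8.88) = 441.741.
√((H+B)/B) = √((8.88+19.2)/19.2) = 1.2093.
Q* ≈ 534.215.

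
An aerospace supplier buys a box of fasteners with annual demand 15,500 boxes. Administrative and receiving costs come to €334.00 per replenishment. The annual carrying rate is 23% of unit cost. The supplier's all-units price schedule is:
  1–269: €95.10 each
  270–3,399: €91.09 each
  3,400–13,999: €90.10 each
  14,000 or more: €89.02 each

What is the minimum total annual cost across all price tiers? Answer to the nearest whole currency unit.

TC* ≈ €1,426,623

Holding cost per unit per year at price C is H = 0.23·C.
Evaluate total cost at each tier's feasible EOQ or, if the EOQ is below the tier, at the tier's minimum quantity.
Tier 1 (€95.10): EOQ = 688.0 exceeds tier's upper bound 269, so this tier is dominated.
EOQ at €91.09 = 703.0 (feasible in tier 2): TC = 15,500×€91.09 + (15,500/703.0)×334 + (703.0/2)×0.23×€91.09 = €1,426,623.32.
EOQ at €90.10 = 706.9 < 3400, so use break Q=3400: TC = 15,500×€90.10 + (15,500/3400.0)×334 + (3400.0/2)×0.23×€90.10 = €1,433,301.75.
EOQ at €89.02 = 711.1 < 14000, so use break Q=14000: TC = 15,500×€89.02 + (15,500/14000.0)×334 + (14000.0/2)×0.23×€89.02 = €1,523,501.99.
Lowest total cost among the candidates is at Q = 703.0.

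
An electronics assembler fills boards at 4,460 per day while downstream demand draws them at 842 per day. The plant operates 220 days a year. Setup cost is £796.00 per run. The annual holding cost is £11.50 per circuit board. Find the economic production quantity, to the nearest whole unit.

Q* ≈ 5,622 boards

Annual demand D = 842 × 220 = 185,240.
Production build-up factor (1 − d/p) = 1 − 842/4,460 = 0.8112.
Q* = √(2DS / (H(1 − d/p))) = √(2 × 185,240 × 796 / (11.5 × 0.8112)).
= √(294,902,080 / 9.3289) ≈ 5622.418.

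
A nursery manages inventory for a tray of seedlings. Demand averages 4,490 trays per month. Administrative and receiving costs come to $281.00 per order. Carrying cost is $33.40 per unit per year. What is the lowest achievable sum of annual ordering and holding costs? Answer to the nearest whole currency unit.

TC* ≈ $31,802

Annual demand D = 4,490 × 12 = 53,880.
Q* = √(2DS/H) = √(2 × 53,880 × 281 / 33.4) ≈ 952.16.
At the optimum the two cost components are equal, so total cost = 2·(Q*/2)H = Q*·H.
Minimum total = √(2DSH) = √(2 × 53,880 × 281 × 33.4) ≈ 31802.055.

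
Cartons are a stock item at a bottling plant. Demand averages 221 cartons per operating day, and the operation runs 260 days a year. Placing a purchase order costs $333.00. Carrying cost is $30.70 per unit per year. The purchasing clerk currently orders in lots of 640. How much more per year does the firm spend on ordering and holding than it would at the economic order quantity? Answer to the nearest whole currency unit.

Annual demand D = 221 × 260 = 57,460.
EOQ = √(2DS/H) = √(2 × 57,460 × 333 / 30.7) ≈ 1116.48.
Cost at Q* = (D/Q*)S + (Q*/2)H = √(2DSH) ≈ $34,275.92.
Cost at Q = 640: (57,460/640)×333 + (640/2)×30.7 = $29,897.16 + $9,824.00 = $39,721.16.
Excess = $39,721.16 − $34,275.92 = $5,445.24.

Extra cost ≈ $5,445 per year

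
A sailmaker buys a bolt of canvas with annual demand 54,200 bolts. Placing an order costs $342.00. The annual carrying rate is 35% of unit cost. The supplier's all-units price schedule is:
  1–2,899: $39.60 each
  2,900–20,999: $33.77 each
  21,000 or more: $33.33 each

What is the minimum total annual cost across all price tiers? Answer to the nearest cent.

Holding cost per unit per year at price C is H = 0.35·C.
For each price level, check whether its EOQ is feasible; otherwise the best quantity at that price is the breakpoint.
EOQ at $39.60 = 1635.5 (feasible in tier 1): TC = 54,200×$39.60 + (54,200/1635.5)×342 + (1635.5/2)×0.35×$39.60 = $2,168,987.80.
EOQ at $33.77 = 1771.0 < 2900, so use break Q=2900: TC = 54,200×$33.77 + (54,200/2900.0)×342 + (2900.0/2)×0.35×$33.77 = $1,853,864.14.
EOQ at $33.33 = 1782.7 < 21000, so use break Q=21000: TC = 54,200×$33.33 + (54,200/21000.0)×342 + (21000.0/2)×0.35×$33.33 = $1,929,856.44.
Lowest total cost among the candidates is at Q = 2900.0.

TC* ≈ $1,853,864.14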